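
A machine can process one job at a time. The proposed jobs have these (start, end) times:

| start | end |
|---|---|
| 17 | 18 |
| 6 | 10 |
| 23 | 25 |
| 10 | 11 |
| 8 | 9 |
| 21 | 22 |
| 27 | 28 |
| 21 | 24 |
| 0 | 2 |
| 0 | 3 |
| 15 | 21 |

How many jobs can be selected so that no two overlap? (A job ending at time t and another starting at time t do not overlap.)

Order by finish time; keep every interval that doesn't clash with the previous kept one.
By end time: (0,2), (0,3), (8,9), (6,10), (10,11), (17,18), (15,21), (21,22), (21,24), (23,25), (27,28).
Pick (0,2); next start ≥ 2 → (8,9); next start ≥ 9 → (10,11); next start ≥ 11 → (17,18); next start ≥ 18 → (21,22); next start ≥ 22 → (23,25); next start ≥ 25 → (27,28).
Selected 7 jobs.

7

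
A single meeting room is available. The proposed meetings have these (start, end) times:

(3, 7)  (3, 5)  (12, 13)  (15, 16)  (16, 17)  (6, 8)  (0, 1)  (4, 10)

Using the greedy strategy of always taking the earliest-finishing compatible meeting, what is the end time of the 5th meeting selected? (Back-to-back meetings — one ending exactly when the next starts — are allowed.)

16

Order by finish time; keep every interval that doesn't clash with the previous kept one.
Sorted by end: (0,1)  (3,5)  (3,7)  (6,8)  (4,10)  (12,13)  (15,16)  (16,17)
take (0,1); take (3,5); take (6,8); take (12,13); take (15,16); take (16,17).
Selected: (0,1) (3,5) (6,8) (12,13) (15,16) (16,17)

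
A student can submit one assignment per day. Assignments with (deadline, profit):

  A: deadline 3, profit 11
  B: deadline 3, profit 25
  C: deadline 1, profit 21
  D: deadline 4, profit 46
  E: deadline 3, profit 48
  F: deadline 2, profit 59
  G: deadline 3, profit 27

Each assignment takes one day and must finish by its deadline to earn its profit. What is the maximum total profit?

180

By profit: F(d2,59), E(d3,48), D(d4,46), G(d3,27), B(d3,25), C(d1,21), A(d3,11)
F→slot 2; E→slot 3; D→slot 4; G→slot 1; B skipped; C skipped; A skipped.
Profit = 27 + 59 + 48 + 46 = 180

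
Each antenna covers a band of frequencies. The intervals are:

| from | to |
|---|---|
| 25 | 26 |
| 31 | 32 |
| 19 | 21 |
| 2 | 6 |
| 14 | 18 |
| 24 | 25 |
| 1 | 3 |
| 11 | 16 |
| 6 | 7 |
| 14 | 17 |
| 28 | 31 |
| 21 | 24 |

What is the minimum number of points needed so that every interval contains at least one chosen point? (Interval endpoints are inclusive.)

6

By right end: [1,3]  [2,6]  [6,7]  [11,16]  [14,17]  [14,18]  [19,21]  [21,24]  [24,25]  [25,26]  [28,31]  [31,32]
[1,3] uncovered → point at 3; [6,7] uncovered → point at 7; [11,16] uncovered → point at 16; [19,21] uncovered → point at 21; [24,25] uncovered → point at 25; [28,31] uncovered → point at 31.
Points: 3, 7, 16, 21, 25, 31 (6 total).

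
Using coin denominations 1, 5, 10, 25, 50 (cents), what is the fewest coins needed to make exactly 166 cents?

166 − 3×50→16 − 1×10→6 − 1×5→1 − 1×1→0
Total coins = 3 + 1 + 1 + 1 = 6

6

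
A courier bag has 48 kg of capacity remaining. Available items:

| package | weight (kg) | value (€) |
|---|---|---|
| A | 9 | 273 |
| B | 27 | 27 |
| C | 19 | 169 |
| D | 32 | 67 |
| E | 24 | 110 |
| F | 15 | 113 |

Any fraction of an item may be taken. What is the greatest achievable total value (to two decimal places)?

577.92

Greedy by value/weight ratio, highest first.
Order: A (273/9=30.33) > C (169/19=8.89) > F (113/15=7.53) > E (110/24=4.58) > D (67/32=2.09) > B (27/27=1.00)
Fill: take A (9 @ 273) → take C (19 @ 169) → take F (15 @ 113) → take 5/24 of E → 22.92; 48/48 used.
Total value = 577.92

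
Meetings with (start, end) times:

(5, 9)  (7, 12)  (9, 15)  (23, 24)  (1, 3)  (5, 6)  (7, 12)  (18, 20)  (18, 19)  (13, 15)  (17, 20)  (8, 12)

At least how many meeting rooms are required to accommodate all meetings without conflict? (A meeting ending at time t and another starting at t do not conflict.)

4

The answer is the maximum number of intervals overlapping at any instant.
Events (time:±→running): 1:+→1 3:-→0 5:+→1 5:+→2 6:-→1 7:+→2 7:+→3 8:+→4 … peak 4.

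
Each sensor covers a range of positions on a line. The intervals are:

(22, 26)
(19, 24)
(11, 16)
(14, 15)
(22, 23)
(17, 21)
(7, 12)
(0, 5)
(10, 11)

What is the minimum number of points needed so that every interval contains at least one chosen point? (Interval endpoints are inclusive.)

Process intervals by earliest right end; each time one isn't hit yet, stab at its right endpoint.
Sorted: [0,5] [10,11] [7,12] [14,15] [11,16] [17,21] [22,23] [19,24] [22,26]
{[0,5]} hit by 5; {[10,11],[7,12]} hit by 11; {[14,15],[11,16]} hit by 15; {[17,21]} hit by 21; {[22,23],[19,24],[22,26]} hit by 23.
Points: 5, 11, 15, 21, 23 (5 total).

5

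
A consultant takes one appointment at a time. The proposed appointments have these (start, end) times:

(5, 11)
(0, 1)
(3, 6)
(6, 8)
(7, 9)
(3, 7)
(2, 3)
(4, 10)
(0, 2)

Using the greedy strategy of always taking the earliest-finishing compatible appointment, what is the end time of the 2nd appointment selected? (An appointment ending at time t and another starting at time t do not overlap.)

Sorted by end: (0,1)  (0,2)  (2,3)  (3,6)  (3,7)  (6,8)  (7,9)  (4,10)  (5,11)
take (0,1); skip (0,2); take (2,3); take (3,6); skip (3,7); take (6,8); skip (7,9); skip (4,10).
Selected: (0,1) (2,3) (3,6) (6,8)

3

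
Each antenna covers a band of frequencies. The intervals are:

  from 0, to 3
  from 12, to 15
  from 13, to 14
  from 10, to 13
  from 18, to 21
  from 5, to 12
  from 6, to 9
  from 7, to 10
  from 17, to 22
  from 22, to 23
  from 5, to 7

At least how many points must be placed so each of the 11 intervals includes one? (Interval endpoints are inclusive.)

5

Sorted: [0,3] [5,7] [6,9] [7,10] [5,12] [10,13] [13,14] [12,15] [18,21] [17,22] [22,23]
{[0,3]} hit by 3; {[5,7],[6,9],[7,10],[5,12]} hit by 7; {[10,13],[13,14],[12,15]} hit by 13; {[18,21],[17,22]} hit by 21; {[22,23]} hit by 23.
Points: 3, 7, 13, 21, 23 (5 total).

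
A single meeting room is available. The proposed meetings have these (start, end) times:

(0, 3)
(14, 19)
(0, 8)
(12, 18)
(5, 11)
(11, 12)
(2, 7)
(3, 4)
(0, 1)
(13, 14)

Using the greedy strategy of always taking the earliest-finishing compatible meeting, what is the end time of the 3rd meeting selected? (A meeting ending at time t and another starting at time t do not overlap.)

Order by finish time; keep every interval that doesn't clash with the previous kept one.
By end time: (0,1), (0,3), (3,4), (2,7), (0,8), (5,11), (11,12), (13,14), (12,18), (14,19).
Pick (0,1); next start ≥ 1 → (3,4); next start ≥ 4 → (5,11); next start ≥ 11 → (11,12); next start ≥ 12 → (13,14); next start ≥ 14 → (14,19).
Selected: (0,1) (3,4) (5,11) (11,12) (13,14) (14,19)

11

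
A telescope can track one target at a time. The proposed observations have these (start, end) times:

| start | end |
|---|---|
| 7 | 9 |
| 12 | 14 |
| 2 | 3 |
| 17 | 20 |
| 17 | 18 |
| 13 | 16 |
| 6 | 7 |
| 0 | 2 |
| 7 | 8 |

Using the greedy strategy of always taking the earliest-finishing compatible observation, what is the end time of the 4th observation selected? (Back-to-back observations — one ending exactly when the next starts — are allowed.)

Order by finish time; keep every interval that doesn't clash with the previous kept one.
By end time: (0,2), (2,3), (6,7), (7,8), (7,9), (12,14), (13,16), (17,18), (17,20).
Pick (0,2); next start ≥ 2 → (2,3); next start ≥ 3 → (6,7); next start ≥ 7 → (7,8); next start ≥ 8 → (12,14); next start ≥ 14 → (17,18).
Selected: (0,2) (2,3) (6,7) (7,8) (12,14) (17,18)

8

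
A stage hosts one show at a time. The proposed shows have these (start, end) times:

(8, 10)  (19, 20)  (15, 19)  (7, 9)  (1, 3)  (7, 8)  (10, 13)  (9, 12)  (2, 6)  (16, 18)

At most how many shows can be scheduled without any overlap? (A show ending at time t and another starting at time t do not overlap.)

Order by finish time; keep every interval that doesn't clash with the previous kept one.
Sorted by end: (1,3)  (2,6)  (7,8)  (7,9)  (8,10)  (9,12)  (10,13)  (16,18)  (15,19)  (19,20)
take (1,3); take (7,8); take (8,10); take (10,13); take (16,18); take (19,20).
Selected 6 shows.

6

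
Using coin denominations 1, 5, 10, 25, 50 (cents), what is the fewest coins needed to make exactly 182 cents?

182 = 3×50 + 1×25 + 1×5 + 2×1
Total coins = 3 + 1 + 1 + 2 = 7

7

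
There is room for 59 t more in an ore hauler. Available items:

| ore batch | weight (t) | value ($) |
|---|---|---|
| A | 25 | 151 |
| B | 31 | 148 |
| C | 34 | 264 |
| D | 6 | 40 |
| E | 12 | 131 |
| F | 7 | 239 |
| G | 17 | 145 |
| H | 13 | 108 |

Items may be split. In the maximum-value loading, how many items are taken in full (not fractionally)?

Greedy by value/weight ratio, highest first.
Order: F (239/7=34.14) > E (131/12=10.92) > G (145/17=8.53) > H (108/13=8.31) > C (264/34=7.76) > D (40/6=6.67) > A (151/25=6.04) > B (148/31=4.77)
Fill: take F (7 @ 239) → take E (12 @ 131) → take G (17 @ 145) → take H (13 @ 108) → take 10/34 of C → 77.65; 59/59 used.
4 item(s) taken whole; one partial (take 10/34 of C).

4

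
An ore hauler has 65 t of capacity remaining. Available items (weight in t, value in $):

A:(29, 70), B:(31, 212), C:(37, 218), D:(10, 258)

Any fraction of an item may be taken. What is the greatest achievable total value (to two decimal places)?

611.41

Sort by value per unit weight and fill in that order.
Ratios (sorted): D 25.80, B 6.84, C 5.89, A 2.41
take D (10 @ 258); take B (31 @ 212); take 24/37 of C → 141.41. Capacity used 65/65.
Total value = 611.41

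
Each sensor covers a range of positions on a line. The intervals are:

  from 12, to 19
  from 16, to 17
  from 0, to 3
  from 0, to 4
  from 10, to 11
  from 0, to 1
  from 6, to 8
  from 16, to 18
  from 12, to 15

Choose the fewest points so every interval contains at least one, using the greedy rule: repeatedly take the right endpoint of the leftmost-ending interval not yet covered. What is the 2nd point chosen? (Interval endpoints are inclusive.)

Sorted: [0,1] [0,3] [0,4] [6,8] [10,11] [12,15] [16,17] [16,18] [12,19]
{[0,1],[0,3],[0,4]} hit by 1; {[6,8]} hit by 8; {[10,11]} hit by 11; {[12,15]} hit by 15; {[16,17],[16,18],[12,19]} hit by 17.
Points: 1, 8, 11, 15, 17 (5 total).

8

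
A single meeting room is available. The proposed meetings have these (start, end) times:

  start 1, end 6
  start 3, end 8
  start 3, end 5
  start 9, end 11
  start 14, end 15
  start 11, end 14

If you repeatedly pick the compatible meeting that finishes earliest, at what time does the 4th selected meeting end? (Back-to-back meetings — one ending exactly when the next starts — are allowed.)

Greedy by earliest finish: after sorting by end time, pick each interval compatible with the last pick.
By end time: (3,5), (1,6), (3,8), (9,11), (11,14), (14,15).
Pick (3,5); next start ≥ 5 → (9,11); next start ≥ 11 → (11,14); next start ≥ 14 → (14,15).
Selected: (3,5) (9,11) (11,14) (14,15)

15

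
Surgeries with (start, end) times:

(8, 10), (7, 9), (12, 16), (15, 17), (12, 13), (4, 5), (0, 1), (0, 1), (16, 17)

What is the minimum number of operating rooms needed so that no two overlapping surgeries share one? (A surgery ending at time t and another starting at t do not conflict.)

The answer is the maximum number of intervals overlapping at any instant.
Events (time:±→running): 0:+→1 0:+→2 … peak 2.

2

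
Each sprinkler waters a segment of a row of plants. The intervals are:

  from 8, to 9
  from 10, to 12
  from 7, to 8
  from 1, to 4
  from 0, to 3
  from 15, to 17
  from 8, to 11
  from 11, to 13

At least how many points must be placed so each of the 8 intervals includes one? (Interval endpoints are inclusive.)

4

Sort by right endpoint; whenever an interval is uncovered, place a point at its right end.
Sorted: [0,3] [1,4] [7,8] [8,9] [8,11] [10,12] [11,13] [15,17]
{[0,3],[1,4]} hit by 3; {[7,8],[8,9],[8,11]} hit by 8; {[10,12],[11,13]} hit by 12; {[15,17]} hit by 17.
Points: 3, 8, 12, 17 (4 total).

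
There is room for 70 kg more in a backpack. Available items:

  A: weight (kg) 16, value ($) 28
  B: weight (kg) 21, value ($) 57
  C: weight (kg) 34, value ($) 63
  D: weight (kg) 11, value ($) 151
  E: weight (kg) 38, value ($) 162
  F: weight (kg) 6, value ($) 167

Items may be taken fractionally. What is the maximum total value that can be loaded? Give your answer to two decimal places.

Greedy by value/weight ratio, highest first.
Order: F (167/6=27.83) > D (151/11=13.73) > E (162/38=4.26) > B (57/21=2.71) > C (63/34=1.85) > A (28/16=1.75)
Fill: take F (6 @ 167) → take D (11 @ 151) → take E (38 @ 162) → take 15/21 of B → 40.71; 70/70 used.
Total value = 520.71

520.71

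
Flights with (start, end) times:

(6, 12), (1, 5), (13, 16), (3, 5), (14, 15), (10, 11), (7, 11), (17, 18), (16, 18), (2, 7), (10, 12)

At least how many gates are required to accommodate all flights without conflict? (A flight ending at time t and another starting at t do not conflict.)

The answer is the maximum number of intervals overlapping at any instant.
starts: [1, 2, 3, 6, 7, 10, 10, 13, 14, 16, 17]
ends:   [5, 5, 7, 11, 11, 12, 12, 15, 16, 18, 18]
s1→1 s2→2 s3→3 e5→2 e5→1 s6→2 e7→1 s7→2 s10→3 s10→4  — peak 4.

4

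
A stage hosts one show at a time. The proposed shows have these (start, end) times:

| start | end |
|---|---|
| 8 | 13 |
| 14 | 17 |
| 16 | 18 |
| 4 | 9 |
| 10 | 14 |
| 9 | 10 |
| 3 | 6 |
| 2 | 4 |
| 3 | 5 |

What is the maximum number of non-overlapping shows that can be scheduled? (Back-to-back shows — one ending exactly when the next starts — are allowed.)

5

Order by finish time; keep every interval that doesn't clash with the previous kept one.
By end time: (2,4), (3,5), (3,6), (4,9), (9,10), (8,13), (10,14), (14,17), (16,18).
Pick (2,4); next start ≥ 4 → (4,9); next start ≥ 9 → (9,10); next start ≥ 10 → (10,14); next start ≥ 14 → (14,17).
Selected 5 shows.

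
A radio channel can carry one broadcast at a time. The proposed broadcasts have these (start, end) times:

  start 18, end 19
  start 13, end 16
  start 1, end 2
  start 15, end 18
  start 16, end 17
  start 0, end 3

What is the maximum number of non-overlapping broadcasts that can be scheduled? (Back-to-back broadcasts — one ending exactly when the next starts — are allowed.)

Sort by end time and greedily take each interval whose start is ≥ the last chosen end.
Sorted by end: (1,2)  (0,3)  (13,16)  (16,17)  (15,18)  (18,19)
take (1,2); take (13,16); take (16,17); take (18,19).
Selected 4 broadcasts.

4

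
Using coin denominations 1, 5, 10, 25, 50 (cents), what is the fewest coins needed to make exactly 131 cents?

131 − 2×50→31 − 1×25→6 − 1×5→1 − 1×1→0
Total coins = 2 + 1 + 1 + 1 = 5

5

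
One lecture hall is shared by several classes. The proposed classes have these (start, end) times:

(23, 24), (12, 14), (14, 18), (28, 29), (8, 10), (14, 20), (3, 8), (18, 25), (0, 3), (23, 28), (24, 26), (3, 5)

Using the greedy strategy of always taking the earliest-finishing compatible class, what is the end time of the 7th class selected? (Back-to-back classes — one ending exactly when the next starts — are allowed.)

26

Greedy by earliest finish: after sorting by end time, pick each interval compatible with the last pick.
By end time: (0,3), (3,5), (3,8), (8,10), (12,14), (14,18), (14,20), (23,24), (18,25), (24,26), (23,28), (28,29).
Pick (0,3); next start ≥ 3 → (3,5); next start ≥ 5 → (8,10); next start ≥ 10 → (12,14); next start ≥ 14 → (14,18); next start ≥ 18 → (23,24); next start ≥ 24 → (24,26); next start ≥ 26 → (28,29).
Selected: (0,3) (3,5) (8,10) (12,14) (14,18) (23,24) (24,26) (28,29)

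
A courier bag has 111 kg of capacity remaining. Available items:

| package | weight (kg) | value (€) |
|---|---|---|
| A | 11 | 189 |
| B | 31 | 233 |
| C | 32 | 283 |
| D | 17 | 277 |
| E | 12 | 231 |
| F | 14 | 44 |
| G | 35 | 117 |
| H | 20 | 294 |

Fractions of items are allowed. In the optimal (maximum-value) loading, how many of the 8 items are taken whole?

Ratios (sorted): E 19.25, A 17.18, D 16.29, H 14.70, C 8.84, B 7.52, G 3.34, F 3.14
take E (12 @ 231); take A (11 @ 189); take D (17 @ 277); take H (20 @ 294); take C (32 @ 283); take 19/31 of B → 142.81. Capacity used 111/111.
5 item(s) taken whole; one partial (take 19/31 of B).

5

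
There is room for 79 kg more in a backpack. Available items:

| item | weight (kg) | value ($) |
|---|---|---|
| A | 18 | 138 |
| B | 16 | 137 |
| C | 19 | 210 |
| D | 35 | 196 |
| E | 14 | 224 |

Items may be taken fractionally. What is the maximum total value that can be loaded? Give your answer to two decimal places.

Greedy by value/weight ratio, highest first.
Order: E (224/14=16.00) > C (210/19=11.05) > B (137/16=8.56) > A (138/18=7.67) > D (196/35=5.60)
Fill: take E (14 @ 224) → take C (19 @ 210) → take B (16 @ 137) → take A (18 @ 138) → take 12/35 of D → 67.20; 79/79 used.
Total value = 776.20

776.20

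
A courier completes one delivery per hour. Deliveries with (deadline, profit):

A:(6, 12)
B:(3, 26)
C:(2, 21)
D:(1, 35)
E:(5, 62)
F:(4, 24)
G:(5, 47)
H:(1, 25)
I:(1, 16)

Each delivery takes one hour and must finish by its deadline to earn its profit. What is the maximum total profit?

Sort by profit descending; place each in the latest free slot ≤ its deadline.
By profit: E(d5,62), G(d5,47), D(d1,35), B(d3,26), H(d1,25), F(d4,24), C(d2,21), I(d1,16), A(d6,12)
E→slot 5; G→slot 4; D→slot 1; B→slot 3; H skipped; F→slot 2; C skipped; I skipped; A→slot 6.
Profit = 35 + 24 + 26 + 47 + 62 + 12 = 206

206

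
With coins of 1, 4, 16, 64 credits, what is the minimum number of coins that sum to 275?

8

275 − 4×64→19 − 1×16→3 − 3×1→0
Total coins = 4 + 1 + 3 = 8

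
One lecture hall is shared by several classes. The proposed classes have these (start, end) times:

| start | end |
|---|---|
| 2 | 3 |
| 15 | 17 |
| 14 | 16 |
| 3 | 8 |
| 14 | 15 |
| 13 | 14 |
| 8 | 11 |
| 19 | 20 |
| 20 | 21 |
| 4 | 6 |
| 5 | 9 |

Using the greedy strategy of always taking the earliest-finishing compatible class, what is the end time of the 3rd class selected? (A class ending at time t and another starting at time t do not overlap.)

Greedy by earliest finish: after sorting by end time, pick each interval compatible with the last pick.
Sorted by end: (2,3)  (4,6)  (3,8)  (5,9)  (8,11)  (13,14)  (14,15)  (14,16)  (15,17)  (19,20)  (20,21)
take (2,3); take (4,6); skip (5,9); take (8,11); take (13,14); take (14,15); take (15,17); take (19,20); take (20,21).
Selected: (2,3) (4,6) (8,11) (13,14) (14,15) (15,17) (19,20) (20,21)

11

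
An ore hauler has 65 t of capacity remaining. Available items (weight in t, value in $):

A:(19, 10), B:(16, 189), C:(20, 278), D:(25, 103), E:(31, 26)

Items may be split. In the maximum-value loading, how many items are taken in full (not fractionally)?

Ratios (sorted): C 13.90, B 11.81, D 4.12, E 0.84, A 0.53
take C (20 @ 278); take B (16 @ 189); take D (25 @ 103); take 4/31 of E → 3.35. Capacity used 65/65.
3 item(s) taken whole; one partial (take 4/31 of E).

3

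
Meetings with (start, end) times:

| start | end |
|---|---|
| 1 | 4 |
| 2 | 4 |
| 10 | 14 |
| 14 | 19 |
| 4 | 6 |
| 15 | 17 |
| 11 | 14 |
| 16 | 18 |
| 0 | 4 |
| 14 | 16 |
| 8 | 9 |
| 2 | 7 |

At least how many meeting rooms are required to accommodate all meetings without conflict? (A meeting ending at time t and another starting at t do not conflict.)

starts: [0, 1, 2, 2, 4, 8, 10, 11, 14, 14, 15, 16]
ends:   [4, 4, 4, 6, 7, 9, 14, 14, 16, 17, 18, 19]
s0→1 s1→2 s2→3 s2→4  — peak 4.

4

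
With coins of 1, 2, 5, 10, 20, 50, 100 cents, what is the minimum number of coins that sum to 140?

3

Use the largest denomination that fits, subtract, and repeat.
140 − 1×100→40 − 2×20→0
Total coins = 1 + 2 = 3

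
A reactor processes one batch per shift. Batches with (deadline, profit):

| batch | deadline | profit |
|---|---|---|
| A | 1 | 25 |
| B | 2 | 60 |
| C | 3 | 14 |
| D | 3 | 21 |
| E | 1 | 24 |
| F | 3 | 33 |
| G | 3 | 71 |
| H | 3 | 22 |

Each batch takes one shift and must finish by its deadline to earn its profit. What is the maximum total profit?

Take jobs in profit order; each goes to the latest open slot no later than its deadline.
By profit: G(d3,71), B(d2,60), F(d3,33), A(d1,25), E(d1,24), H(d3,22), D(d3,21), C(d3,14)
G→slot 3; B→slot 2; F→slot 1; A skipped; E skipped; H skipped; D skipped; C skipped.
Profit = 33 + 60 + 71 = 164

164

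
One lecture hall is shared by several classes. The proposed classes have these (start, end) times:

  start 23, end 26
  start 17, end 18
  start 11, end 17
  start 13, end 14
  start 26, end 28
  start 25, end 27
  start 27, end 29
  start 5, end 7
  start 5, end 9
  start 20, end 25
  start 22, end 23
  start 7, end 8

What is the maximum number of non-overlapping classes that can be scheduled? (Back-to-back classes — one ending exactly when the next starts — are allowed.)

7

Order by finish time; keep every interval that doesn't clash with the previous kept one.
By end time: (5,7), (7,8), (5,9), (13,14), (11,17), (17,18), (22,23), (20,25), (23,26), (25,27), (26,28), (27,29).
Pick (5,7); next start ≥ 7 → (7,8); next start ≥ 8 → (13,14); next start ≥ 14 → (17,18); next start ≥ 18 → (22,23); next start ≥ 23 → (23,26); next start ≥ 26 → (26,28).
Selected 7 classes.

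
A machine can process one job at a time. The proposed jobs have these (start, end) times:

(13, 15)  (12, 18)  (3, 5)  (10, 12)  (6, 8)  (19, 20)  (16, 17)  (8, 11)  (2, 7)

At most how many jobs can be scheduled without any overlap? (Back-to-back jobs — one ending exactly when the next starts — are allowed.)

Sort by end time and greedily take each interval whose start is ≥ the last chosen end.
Sorted by end: (3,5)  (2,7)  (6,8)  (8,11)  (10,12)  (13,15)  (16,17)  (12,18)  (19,20)
take (3,5); skip (2,7); take (6,8); take (8,11); take (13,15); take (16,17); take (19,20).
Selected 6 jobs.

6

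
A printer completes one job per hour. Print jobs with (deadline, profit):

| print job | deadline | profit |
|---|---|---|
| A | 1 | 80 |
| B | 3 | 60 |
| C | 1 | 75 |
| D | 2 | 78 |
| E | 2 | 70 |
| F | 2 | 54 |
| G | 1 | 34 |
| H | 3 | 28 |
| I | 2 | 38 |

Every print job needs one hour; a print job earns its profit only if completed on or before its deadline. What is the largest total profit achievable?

218

Profit order: A=80 D=78 C=75 E=70 B=60 F=54 I=38 G=34 H=28
Assign: A→slot 1, D→slot 2, C skipped, E skipped, B→slot 3, F skipped, I skipped, G skipped, H skipped.
Slots: [1:A] [2:D] [3:B]
Profit = 80 + 78 + 60 = 218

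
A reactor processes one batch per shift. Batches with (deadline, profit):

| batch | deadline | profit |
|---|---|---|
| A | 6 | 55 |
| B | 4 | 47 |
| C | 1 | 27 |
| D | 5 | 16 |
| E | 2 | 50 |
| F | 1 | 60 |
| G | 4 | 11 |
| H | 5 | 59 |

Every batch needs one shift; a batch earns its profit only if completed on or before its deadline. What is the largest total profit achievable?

287

Sort by profit descending; place each in the latest free slot ≤ its deadline.
By profit: F(d1,60), H(d5,59), A(d6,55), E(d2,50), B(d4,47), C(d1,27), D(d5,16), G(d4,11)
F→slot 1; H→slot 5; A→slot 6; E→slot 2; B→slot 4; C skipped; D→slot 3; G skipped.
Profit = 60 + 50 + 16 + 47 + 59 + 55 = 287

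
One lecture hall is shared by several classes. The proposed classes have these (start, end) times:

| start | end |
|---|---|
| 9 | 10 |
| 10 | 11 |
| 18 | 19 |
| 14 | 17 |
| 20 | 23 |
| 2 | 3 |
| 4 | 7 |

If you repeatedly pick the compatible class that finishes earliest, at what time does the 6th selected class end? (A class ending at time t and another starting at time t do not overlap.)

19

Sorted by end: (2,3)  (4,7)  (9,10)  (10,11)  (14,17)  (18,19)  (20,23)
take (2,3); take (4,7); take (9,10); take (10,11); take (14,17); take (18,19); take (20,23).
Selected: (2,3) (4,7) (9,10) (10,11) (14,17) (18,19) (20,23)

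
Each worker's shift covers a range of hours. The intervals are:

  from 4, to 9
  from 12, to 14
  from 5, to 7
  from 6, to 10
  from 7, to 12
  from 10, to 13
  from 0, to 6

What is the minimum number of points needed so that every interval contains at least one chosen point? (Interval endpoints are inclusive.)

Sort by right endpoint; whenever an interval is uncovered, place a point at its right end.
By right end: [0,6]  [5,7]  [4,9]  [6,10]  [7,12]  [10,13]  [12,14]
[0,6] uncovered → point at 6; [7,12] uncovered → point at 12.
Points: 6, 12 (2 total).

2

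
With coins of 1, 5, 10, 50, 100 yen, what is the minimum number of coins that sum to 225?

225 − 2×100→25 − 2×10→5 − 1×5→0
Total coins = 2 + 2 + 1 = 5

5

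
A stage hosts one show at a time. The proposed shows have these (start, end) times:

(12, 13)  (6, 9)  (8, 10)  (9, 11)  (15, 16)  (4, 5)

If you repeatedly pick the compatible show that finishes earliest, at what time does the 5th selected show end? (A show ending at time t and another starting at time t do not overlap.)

Order by finish time; keep every interval that doesn't clash with the previous kept one.
By end time: (4,5), (6,9), (8,10), (9,11), (12,13), (15,16).
Pick (4,5); next start ≥ 5 → (6,9); next start ≥ 9 → (9,11); next start ≥ 11 → (12,13); next start ≥ 13 → (15,16).
Selected: (4,5) (6,9) (9,11) (12,13) (15,16)

16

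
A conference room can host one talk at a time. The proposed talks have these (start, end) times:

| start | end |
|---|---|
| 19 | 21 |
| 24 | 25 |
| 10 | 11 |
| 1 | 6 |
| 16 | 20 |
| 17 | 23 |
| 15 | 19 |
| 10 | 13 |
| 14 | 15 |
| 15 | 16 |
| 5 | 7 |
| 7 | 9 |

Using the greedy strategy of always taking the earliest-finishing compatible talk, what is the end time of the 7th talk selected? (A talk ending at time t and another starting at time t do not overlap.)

By end time: (1,6), (5,7), (7,9), (10,11), (10,13), (14,15), (15,16), (15,19), (16,20), (19,21), (17,23), (24,25).
Pick (1,6); next start ≥ 6 → (7,9); next start ≥ 9 → (10,11); next start ≥ 11 → (14,15); next start ≥ 15 → (15,16); next start ≥ 16 → (16,20); next start ≥ 20 → (24,25).
Selected: (1,6) (7,9) (10,11) (14,15) (15,16) (16,20) (24,25)

25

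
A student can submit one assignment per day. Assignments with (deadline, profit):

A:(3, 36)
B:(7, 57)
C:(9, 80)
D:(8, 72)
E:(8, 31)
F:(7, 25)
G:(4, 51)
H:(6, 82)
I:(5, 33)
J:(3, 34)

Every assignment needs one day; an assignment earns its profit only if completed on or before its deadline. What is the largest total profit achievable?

476

Profit order: H=82 C=80 D=72 B=57 G=51 A=36 J=34 I=33 E=31 F=25
Assign: H→slot 6, C→slot 9, D→slot 8, B→slot 7, G→slot 4, A→slot 3, J→slot 2, I→slot 5, E→slot 1, F skipped.
Slots: [1:E] [2:J] [3:A] [4:G] [5:I] [6:H] [7:B] [8:D] [9:C]
Profit = 31 + 34 + 36 + 51 + 33 + 82 + 57 + 72 + 80 = 476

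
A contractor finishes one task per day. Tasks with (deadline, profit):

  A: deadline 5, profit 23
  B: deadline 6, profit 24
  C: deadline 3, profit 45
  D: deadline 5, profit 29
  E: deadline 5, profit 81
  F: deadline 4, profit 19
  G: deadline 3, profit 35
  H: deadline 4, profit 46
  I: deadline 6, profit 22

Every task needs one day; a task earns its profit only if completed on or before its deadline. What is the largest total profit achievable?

By profit: E(d5,81), H(d4,46), C(d3,45), G(d3,35), D(d5,29), B(d6,24), A(d5,23), I(d6,22), F(d4,19)
E→slot 5; H→slot 4; C→slot 3; G→slot 2; D→slot 1; B→slot 6; A skipped; I skipped; F skipped.
Profit = 29 + 35 + 45 + 46 + 81 + 24 = 260

260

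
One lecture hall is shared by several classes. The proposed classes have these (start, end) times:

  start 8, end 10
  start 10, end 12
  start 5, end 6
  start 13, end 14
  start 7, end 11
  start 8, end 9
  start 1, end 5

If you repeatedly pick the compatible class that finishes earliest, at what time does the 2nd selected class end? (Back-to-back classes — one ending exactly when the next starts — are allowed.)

6

Greedy by earliest finish: after sorting by end time, pick each interval compatible with the last pick.
By end time: (1,5), (5,6), (8,9), (8,10), (7,11), (10,12), (13,14).
Pick (1,5); next start ≥ 5 → (5,6); next start ≥ 6 → (8,9); next start ≥ 9 → (10,12); next start ≥ 12 → (13,14).
Selected: (1,5) (5,6) (8,9) (10,12) (13,14)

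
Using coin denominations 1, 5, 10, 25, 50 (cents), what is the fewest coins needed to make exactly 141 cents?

Use the largest denomination that fits, subtract, and repeat.
141 − 2×50→41 − 1×25→16 − 1×10→6 − 1×5→1 − 1×1→0
Total coins = 2 + 1 + 1 + 1 + 1 = 6

6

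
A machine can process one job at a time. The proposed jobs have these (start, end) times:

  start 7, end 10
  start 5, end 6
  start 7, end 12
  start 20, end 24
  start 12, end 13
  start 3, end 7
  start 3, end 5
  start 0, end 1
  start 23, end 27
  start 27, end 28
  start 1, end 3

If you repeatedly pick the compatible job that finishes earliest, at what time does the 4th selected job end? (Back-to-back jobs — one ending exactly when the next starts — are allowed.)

Greedy by earliest finish: after sorting by end time, pick each interval compatible with the last pick.
Sorted by end: (0,1)  (1,3)  (3,5)  (5,6)  (3,7)  (7,10)  (7,12)  (12,13)  (20,24)  (23,27)  (27,28)
take (0,1); take (1,3); take (3,5); take (5,6); take (7,10); skip (7,12); take (12,13); take (20,24); take (27,28).
Selected: (0,1) (1,3) (3,5) (5,6) (7,10) (12,13) (20,24) (27,28)

6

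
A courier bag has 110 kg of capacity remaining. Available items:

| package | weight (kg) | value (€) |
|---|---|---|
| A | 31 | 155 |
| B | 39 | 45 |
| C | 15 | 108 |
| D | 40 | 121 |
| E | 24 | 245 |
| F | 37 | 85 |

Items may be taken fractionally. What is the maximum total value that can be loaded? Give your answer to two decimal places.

629.00

Sort by value per unit weight and fill in that order.
Ratios (sorted): E 10.21, C 7.20, A 5.00, D 3.02, F 2.30, B 1.15
take E (24 @ 245); take C (15 @ 108); take A (31 @ 155); take D (40 @ 121). Capacity used 110/110.
Total value = 629.00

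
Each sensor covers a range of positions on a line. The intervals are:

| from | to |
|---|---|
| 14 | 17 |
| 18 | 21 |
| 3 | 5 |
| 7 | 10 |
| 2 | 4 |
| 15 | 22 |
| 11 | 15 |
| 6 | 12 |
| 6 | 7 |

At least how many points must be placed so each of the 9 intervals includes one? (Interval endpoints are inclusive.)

4

Sorted: [2,4] [3,5] [6,7] [7,10] [6,12] [11,15] [14,17] [18,21] [15,22]
{[2,4],[3,5]} hit by 4; {[6,7],[7,10],[6,12]} hit by 7; {[11,15],[14,17]} hit by 15; {[18,21],[15,22]} hit by 21.
Points: 4, 7, 15, 21 (4 total).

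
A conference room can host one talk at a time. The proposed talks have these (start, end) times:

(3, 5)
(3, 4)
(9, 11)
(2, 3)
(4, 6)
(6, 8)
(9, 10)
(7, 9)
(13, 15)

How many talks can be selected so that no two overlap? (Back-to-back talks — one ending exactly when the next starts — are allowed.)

Greedy by earliest finish: after sorting by end time, pick each interval compatible with the last pick.
By end time: (2,3), (3,4), (3,5), (4,6), (6,8), (7,9), (9,10), (9,11), (13,15).
Pick (2,3); next start ≥ 3 → (3,4); next start ≥ 4 → (4,6); next start ≥ 6 → (6,8); next start ≥ 8 → (9,10); next start ≥ 10 → (13,15).
Selected 6 talks.

6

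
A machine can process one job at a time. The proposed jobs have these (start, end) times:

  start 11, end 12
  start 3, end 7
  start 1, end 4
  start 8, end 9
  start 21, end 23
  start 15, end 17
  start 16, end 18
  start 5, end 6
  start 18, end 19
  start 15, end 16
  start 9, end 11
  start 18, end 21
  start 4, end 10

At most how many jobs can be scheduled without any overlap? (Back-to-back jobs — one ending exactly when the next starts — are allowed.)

Order by finish time; keep every interval that doesn't clash with the previous kept one.
Sorted by end: (1,4)  (5,6)  (3,7)  (8,9)  (4,10)  (9,11)  (11,12)  (15,16)  (15,17)  (16,18)  (18,19)  (18,21)  (21,23)
take (1,4); take (5,6); take (8,9); take (9,11); take (11,12); take (15,16); skip (15,17); take (16,18); take (18,19); take (21,23).
Selected 9 jobs.

9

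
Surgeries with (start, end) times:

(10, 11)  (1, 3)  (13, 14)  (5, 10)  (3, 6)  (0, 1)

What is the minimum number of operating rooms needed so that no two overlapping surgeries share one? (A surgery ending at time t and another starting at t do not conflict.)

Events (time:±→running): 0:+→1 1:-→0 1:+→1 3:-→0 3:+→1 5:+→2 … peak 2.

2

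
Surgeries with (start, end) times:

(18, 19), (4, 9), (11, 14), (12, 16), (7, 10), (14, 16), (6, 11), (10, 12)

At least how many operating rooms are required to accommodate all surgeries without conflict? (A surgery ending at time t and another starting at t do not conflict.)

3

The answer is the maximum number of intervals overlapping at any instant.
Events (time:±→running): 4:+→1 6:+→2 7:+→3 … peak 3.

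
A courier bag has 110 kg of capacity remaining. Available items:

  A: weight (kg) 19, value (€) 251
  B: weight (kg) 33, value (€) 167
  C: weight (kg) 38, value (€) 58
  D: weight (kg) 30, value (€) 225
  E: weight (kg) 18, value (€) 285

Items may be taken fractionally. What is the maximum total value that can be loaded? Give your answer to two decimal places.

Sort by value per unit weight and fill in that order.
Order: E (285/18=15.83) > A (251/19=13.21) > D (225/30=7.50) > B (167/33=5.06) > C (58/38=1.53)
Fill: take E (18 @ 285) → take A (19 @ 251) → take D (30 @ 225) → take B (33 @ 167) → take 10/38 of C → 15.26; 110/110 used.
Total value = 943.26

943.26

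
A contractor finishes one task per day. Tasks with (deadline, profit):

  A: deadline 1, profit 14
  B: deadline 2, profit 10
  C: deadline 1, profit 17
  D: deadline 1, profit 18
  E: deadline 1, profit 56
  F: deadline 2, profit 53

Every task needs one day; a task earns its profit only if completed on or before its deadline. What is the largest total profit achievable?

109

By profit: E(d1,56), F(d2,53), D(d1,18), C(d1,17), A(d1,14), B(d2,10)
E→slot 1; F→slot 2; D skipped; C skipped; A skipped; B skipped.
Profit = 56 + 53 = 109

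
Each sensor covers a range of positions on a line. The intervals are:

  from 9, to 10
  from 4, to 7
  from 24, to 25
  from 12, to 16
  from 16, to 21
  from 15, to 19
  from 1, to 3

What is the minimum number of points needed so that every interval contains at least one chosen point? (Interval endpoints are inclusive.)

Process intervals by earliest right end; each time one isn't hit yet, stab at its right endpoint.
Sorted: [1,3] [4,7] [9,10] [12,16] [15,19] [16,21] [24,25]
{[1,3]} hit by 3; {[4,7]} hit by 7; {[9,10]} hit by 10; {[12,16],[15,19],[16,21]} hit by 16; {[24,25]} hit by 25.
Points: 3, 7, 10, 16, 25 (5 total).

5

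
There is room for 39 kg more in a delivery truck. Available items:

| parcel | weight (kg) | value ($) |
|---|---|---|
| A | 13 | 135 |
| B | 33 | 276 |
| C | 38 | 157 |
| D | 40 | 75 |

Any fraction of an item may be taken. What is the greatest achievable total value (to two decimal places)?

Greedy by value/weight ratio, highest first.
Order: A (135/13=10.38) > B (276/33=8.36) > C (157/38=4.13) > D (75/40=1.88)
Fill: take A (13 @ 135) → take 26/33 of B → 217.45; 39/39 used.
Total value = 352.45

352.45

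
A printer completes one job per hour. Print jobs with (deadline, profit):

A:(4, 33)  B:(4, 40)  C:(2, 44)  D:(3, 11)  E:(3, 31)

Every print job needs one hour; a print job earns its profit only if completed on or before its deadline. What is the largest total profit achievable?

Sort by profit descending; place each in the latest free slot ≤ its deadline.
By profit: C(d2,44), B(d4,40), A(d4,33), E(d3,31), D(d3,11)
C→slot 2; B→slot 4; A→slot 3; E→slot 1; D skipped.
Profit = 31 + 44 + 33 + 40 = 148

148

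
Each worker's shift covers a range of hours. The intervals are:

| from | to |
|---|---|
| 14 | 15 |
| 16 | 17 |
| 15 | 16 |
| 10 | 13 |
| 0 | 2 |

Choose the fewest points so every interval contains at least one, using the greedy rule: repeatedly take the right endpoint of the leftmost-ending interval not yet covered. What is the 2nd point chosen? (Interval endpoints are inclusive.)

13

Process intervals by earliest right end; each time one isn't hit yet, stab at its right endpoint.
Sorted: [0,2] [10,13] [14,15] [15,16] [16,17]
{[0,2]} hit by 2; {[10,13]} hit by 13; {[14,15],[15,16]} hit by 15; {[16,17]} hit by 17.
Points: 2, 13, 15, 17 (4 total).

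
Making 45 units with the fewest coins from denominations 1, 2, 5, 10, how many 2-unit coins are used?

45 = 4×10 + 1×5
Count of 2: 0

0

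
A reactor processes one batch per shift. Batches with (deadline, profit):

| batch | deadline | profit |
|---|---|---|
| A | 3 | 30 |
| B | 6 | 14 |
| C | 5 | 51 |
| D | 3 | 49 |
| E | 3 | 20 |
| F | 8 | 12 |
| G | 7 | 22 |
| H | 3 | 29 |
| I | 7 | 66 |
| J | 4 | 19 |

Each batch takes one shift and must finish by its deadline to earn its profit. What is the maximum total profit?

Sort by profit descending; place each in the latest free slot ≤ its deadline.
Profit order: I=66 C=51 D=49 A=30 H=29 G=22 E=20 J=19 B=14 F=12
Assign: I→slot 7, C→slot 5, D→slot 3, A→slot 2, H→slot 1, G→slot 6, E skipped, J→slot 4, B skipped, F→slot 8.
Slots: [1:H] [2:A] [3:D] [4:J] [5:C] [6:G] [7:I] [8:F]
Profit = 29 + 30 + 49 + 19 + 51 + 22 + 66 + 12 = 278

278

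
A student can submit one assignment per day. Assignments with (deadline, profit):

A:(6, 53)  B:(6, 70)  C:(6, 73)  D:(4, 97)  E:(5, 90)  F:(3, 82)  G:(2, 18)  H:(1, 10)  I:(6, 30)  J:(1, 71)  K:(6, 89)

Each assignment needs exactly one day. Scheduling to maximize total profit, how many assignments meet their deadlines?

By profit: D(d4,97), E(d5,90), K(d6,89), F(d3,82), C(d6,73), J(d1,71), B(d6,70), A(d6,53), I(d6,30), G(d2,18), H(d1,10)
D→slot 4; E→slot 5; K→slot 6; F→slot 3; C→slot 2; J→slot 1; B skipped; A skipped; I skipped; G skipped; H skipped.
6 of 11 scheduled.

6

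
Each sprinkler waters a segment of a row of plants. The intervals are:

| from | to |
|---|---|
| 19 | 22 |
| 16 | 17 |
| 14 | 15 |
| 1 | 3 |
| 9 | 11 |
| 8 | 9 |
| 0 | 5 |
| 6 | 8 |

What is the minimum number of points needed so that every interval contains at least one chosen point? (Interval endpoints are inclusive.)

Sort by right endpoint; whenever an interval is uncovered, place a point at its right end.
By right end: [1,3]  [0,5]  [6,8]  [8,9]  [9,11]  [14,15]  [16,17]  [19,22]
[1,3] uncovered → point at 3; [6,8] uncovered → point at 8; [9,11] uncovered → point at 11; [14,15] uncovered → point at 15; [16,17] uncovered → point at 17; [19,22] uncovered → point at 22.
Points: 3, 8, 11, 15, 17, 22 (6 total).

6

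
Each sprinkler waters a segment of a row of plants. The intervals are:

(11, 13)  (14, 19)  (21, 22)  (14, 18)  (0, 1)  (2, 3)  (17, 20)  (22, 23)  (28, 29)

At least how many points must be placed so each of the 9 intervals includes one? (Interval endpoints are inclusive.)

Process intervals by earliest right end; each time one isn't hit yet, stab at its right endpoint.
By right end: [0,1]  [2,3]  [11,13]  [14,18]  [14,19]  [17,20]  [21,22]  [22,23]  [28,29]
[0,1] uncovered → point at 1; [2,3] uncovered → point at 3; [11,13] uncovered → point at 13; [14,18] uncovered → point at 18; [21,22] uncovered → point at 22; [28,29] uncovered → point at 29.
Points: 1, 3, 13, 18, 22, 29 (6 total).

6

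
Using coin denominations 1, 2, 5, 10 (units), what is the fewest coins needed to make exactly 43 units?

6

43 = 4×10 + 1×2 + 1×1
Total coins = 4 + 1 + 1 = 6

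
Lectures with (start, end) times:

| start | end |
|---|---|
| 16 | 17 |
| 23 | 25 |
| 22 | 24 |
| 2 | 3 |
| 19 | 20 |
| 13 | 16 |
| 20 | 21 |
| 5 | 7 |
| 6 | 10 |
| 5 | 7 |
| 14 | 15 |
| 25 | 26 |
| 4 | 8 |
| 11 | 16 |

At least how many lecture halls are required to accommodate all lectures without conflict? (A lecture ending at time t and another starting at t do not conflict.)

Events (time:±→running): 2:+→1 3:-→0 4:+→1 5:+→2 5:+→3 6:+→4 … peak 4.

4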